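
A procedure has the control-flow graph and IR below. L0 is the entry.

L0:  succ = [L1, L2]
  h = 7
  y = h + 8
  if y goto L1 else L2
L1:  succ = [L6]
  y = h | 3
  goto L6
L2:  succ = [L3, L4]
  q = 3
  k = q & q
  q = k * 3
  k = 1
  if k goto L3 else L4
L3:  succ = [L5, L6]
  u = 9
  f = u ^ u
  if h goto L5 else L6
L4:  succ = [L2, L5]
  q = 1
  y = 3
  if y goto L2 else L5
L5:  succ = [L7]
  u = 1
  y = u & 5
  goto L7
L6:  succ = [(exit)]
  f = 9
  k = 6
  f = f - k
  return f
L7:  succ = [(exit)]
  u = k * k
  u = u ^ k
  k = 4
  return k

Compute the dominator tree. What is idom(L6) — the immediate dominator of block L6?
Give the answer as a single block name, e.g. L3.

idom tree: L1←L0 L2←L0 L3←L2 L4←L2 L5←L2 L6←L0 L7←L5
Dom∩ at merges:
  L2: preds {L0,L4}: {L0} ∩ {L0,L2,L4} = {L0}; idom=L0
  L5: preds {L3,L4}: {L0,L2,L3} ∩ {L0,L2,L4} = {L0,L2}; idom=L2
  L6: preds {L1,L3}: {L0,L1} ∩ {L0,L2,L3} = {L0}; idom=L0

idom(L6) = L0

Answer: L0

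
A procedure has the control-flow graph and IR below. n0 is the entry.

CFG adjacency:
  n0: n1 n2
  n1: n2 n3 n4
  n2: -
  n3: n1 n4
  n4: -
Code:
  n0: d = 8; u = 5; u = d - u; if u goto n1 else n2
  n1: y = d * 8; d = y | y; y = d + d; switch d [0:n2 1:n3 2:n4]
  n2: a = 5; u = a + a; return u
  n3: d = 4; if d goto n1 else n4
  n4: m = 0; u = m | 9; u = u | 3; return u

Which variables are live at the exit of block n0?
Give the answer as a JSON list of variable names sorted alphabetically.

Answer: ["d"]

Derivation:
Per-block:
  n0 def {d,u} use ∅
  n1 def {d,y} use {d}
  n2 def {a,u} use ∅
  n3 def {d} use ∅
  n4 def {m,u} use ∅

Backward fixpoint:
  live n0: ∅→{d}
  live n1: {d}→∅
  live n2: ∅→∅
  live n3: ∅→{d}
  live n4: ∅→∅

live-out(n0) = ["d"]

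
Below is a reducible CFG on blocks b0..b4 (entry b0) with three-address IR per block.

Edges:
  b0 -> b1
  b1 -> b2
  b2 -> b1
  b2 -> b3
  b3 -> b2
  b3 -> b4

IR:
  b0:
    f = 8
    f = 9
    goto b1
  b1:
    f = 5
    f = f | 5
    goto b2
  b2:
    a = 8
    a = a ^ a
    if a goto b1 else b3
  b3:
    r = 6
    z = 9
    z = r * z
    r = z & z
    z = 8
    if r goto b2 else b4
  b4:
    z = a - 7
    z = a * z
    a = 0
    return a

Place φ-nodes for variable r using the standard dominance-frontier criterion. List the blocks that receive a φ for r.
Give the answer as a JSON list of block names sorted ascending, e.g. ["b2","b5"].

idom tree: b1←b0 b2←b1 b3←b2 b4←b3
Join-block Dom:
  b1: preds {b0,b2}: {b0} ∩ {b0,b1,b2} = {b0}; idom=b0
  b2: preds {b1,b3}: {b0,b1} ∩ {b0,b1,b2,b3} = {b0,b1}; idom=b1

DF derivation:
  b1←b0: walk · to b0
  b1←b2: walk b2→b1 to b0
  b2←b1: walk · to b1
  b2←b3: walk b3→b2 to b1
  DF(b0)=∅
  DF(b1)={b1}
  DF(b2)={b1,b2}
  DF(b3)={b2}
  DF(b4)=∅

φ for r: defs {b3}
  DF⁺ = {b1,b2}

Answer: ["b1", "b2"]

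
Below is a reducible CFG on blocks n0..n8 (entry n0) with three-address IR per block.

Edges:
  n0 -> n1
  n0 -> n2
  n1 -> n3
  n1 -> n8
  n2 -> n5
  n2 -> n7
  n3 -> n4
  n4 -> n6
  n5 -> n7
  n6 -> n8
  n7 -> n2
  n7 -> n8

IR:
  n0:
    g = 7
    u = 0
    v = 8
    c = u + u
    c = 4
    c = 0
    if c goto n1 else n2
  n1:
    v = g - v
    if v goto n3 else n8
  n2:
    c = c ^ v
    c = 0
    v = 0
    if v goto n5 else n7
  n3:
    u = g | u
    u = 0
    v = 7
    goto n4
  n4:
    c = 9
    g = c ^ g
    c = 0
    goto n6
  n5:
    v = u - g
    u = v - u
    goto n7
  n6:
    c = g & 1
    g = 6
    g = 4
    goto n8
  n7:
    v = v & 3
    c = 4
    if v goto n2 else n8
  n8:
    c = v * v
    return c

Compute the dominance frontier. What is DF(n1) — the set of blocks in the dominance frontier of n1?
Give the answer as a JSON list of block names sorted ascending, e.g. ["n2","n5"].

Answer: ["n8"]

Derivation:
idom tree: n1←n0 n2←n0 n3←n1 n4←n3 n5←n2 n6←n4 n7←n2 n8←n0
Dom at joins:
  n2: preds {n0,n7}: {n0} ∩ {n0,n2,n7} = {n0}; idom=n0
  n7: preds {n2,n5}: {n0,n2} ∩ {n0,n2,n5} = {n0,n2}; idom=n2
  n8: preds {n1,n6,n7}: {n0,n1} ∩ {n0,n1,n3,n4,n6} ∩ {n0,n2,n7} = {n0}; idom=n0

DF walk-up:
  join n2 pred n0: · stop@n0
  join n2 pred n7: n7→n2 stop@n0
  join n7 pred n2: · stop@n2
  join n7 pred n5: n5 stop@n2
  join n8 pred n1: n1 stop@n0
  join n8 pred n6: n6→n4→n3→n1 stop@n0
  join n8 pred n7: n7→n2 stop@n0
  DF(n0)=∅
  DF(n1)={n8}
  DF(n2)={n2,n8}
  DF(n3)={n8}
  DF(n4)={n8}
  DF(n5)={n7}
  DF(n6)={n8}
  DF(n7)={n2,n8}
  DF(n8)=∅

DF(n1) = ["n8"]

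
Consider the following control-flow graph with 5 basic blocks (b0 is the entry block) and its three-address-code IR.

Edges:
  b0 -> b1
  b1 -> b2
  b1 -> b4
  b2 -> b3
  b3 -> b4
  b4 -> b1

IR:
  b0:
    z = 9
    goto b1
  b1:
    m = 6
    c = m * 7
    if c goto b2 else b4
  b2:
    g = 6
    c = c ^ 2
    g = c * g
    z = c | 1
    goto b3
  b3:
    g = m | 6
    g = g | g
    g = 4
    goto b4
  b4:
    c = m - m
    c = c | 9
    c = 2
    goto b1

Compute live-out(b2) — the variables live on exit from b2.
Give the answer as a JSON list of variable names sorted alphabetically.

Block summaries:
  b0: {z} / ∅
  b1: {c,m} / ∅
  b2: {c,g,z} / {c}
  b3: {g} / {m}
  b4: {c} / {m}

Liveness:
  b0: in=∅ out=∅
  b1: in=∅ out={c,m}
  b2: in={c,m} out={m}
  b3: in={m} out={m}
  b4: in={m} out=∅

live-out(b2) = ["m"]

Answer: ["m"]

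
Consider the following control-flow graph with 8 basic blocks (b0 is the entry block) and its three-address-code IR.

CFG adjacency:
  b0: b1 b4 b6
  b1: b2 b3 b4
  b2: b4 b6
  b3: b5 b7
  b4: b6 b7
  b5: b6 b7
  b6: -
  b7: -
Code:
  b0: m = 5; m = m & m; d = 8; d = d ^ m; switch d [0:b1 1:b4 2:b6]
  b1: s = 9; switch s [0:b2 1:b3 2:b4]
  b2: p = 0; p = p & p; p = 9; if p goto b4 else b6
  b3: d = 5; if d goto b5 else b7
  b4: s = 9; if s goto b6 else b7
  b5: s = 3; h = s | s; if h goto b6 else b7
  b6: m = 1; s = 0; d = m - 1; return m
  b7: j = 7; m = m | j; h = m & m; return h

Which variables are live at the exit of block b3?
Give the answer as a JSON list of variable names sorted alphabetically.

Per-block:
  b0: def={d,m} ue=∅
  b1: def={s} ue=∅
  b2: def={p} ue=∅
  b3: def={d} ue=∅
  b4: def={s} ue=∅
  b5: def={h,s} ue=∅
  b6: def={d,m,s} ue=∅
  b7: def={h,j,m} ue={m}

Backward fixpoint:
  live b0: ∅→{m}
  live b1: {m}→{m}
  live b2: {m}→{m}
  live b3: {m}→{m}
  live b4: {m}→{m}
  live b5: {m}→{m}
  live b6: ∅→∅
  live b7: {m}→∅

live-out(b3) = ["m"]

Answer: ["m"]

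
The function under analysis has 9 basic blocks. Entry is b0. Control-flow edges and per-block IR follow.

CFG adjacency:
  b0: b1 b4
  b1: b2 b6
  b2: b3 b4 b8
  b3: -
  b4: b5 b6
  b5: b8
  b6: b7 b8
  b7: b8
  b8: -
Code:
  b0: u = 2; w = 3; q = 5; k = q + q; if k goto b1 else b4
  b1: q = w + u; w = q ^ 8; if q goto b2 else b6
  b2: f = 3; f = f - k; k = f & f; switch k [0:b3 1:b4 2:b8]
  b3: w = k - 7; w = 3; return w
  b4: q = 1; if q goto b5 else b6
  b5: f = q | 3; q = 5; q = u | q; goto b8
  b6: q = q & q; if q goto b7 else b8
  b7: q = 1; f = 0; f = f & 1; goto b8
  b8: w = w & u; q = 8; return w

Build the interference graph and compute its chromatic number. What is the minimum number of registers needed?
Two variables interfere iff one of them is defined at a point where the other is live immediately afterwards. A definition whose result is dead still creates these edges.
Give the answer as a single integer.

Answer: 4

Working:
def/use:
  b0: def={k,q,u,w} ue=∅
  b1: def={q,w} ue={u,w}
  b2: def={f,k} ue={k}
  b3: def={w} ue={k}
  b4: def={q} ue=∅
  b5: def={f,q} ue={q,u}
  b6: def={q} ue={q}
  b7: def={f,q} ue=∅
  b8: def={q,w} ue={u,w}

Liveness:
  b0: in=∅ out={k,u,w}
  b1: in={k,u,w} out={k,q,u,w}
  b2: in={k,u,w} out={k,u,w}
  b3: in={k} out=∅
  b4: in={u,w} out={q,u,w}
  b5: in={q,u,w} out={u,w}
  b6: in={q,u,w} out={u,w}
  b7: in={u,w} out={u,w}
  b8: in={u,w} out=∅

Conflict graph:
  f↔{k,u,w}
  k↔{f,q,u,w}
  q↔{k,u,w}
  u↔{f,k,q,w}
  w↔{f,k,q,u}

Registers:
  clique {f,k,u,w} ⇒ need ≥ 4
  assign f→R3 k→R0 q→R3 u→R1 w→R2 — no edge inside a register ⇒ χ ≤ 4
  χ = 4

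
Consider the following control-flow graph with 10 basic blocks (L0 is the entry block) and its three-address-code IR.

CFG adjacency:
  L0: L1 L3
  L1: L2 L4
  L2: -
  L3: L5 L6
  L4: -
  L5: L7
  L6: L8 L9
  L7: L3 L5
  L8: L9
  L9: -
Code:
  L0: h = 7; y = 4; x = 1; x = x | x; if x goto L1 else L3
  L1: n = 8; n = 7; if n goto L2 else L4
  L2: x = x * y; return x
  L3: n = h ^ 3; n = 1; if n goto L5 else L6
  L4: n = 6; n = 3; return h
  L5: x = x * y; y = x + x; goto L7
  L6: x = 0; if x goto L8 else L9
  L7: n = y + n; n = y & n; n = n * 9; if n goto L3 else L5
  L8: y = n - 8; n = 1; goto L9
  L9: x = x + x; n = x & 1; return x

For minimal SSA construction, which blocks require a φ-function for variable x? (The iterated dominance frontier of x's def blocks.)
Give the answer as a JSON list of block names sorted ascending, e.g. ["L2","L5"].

Answer: ["L3", "L5"]

Derivation:
idom tree: L1←L0 L2←L1 L3←L0 L4←L1 L5←L3 L6←L3 L7←L5 L8←L6 L9←L6
Join-block Dom:
  L3: preds {L0,L7}: {L0} ∩ {L0,L3,L5,L7} = {L0}; idom=L0
  L5: preds {L3,L7}: {L0,L3} ∩ {L0,L3,L5,L7} = {L0,L3}; idom=L3
  L9: preds {L6,L8}: {L0,L3,L6} ∩ {L0,L3,L6,L8} = {L0,L3,L6}; idom=L6

Frontier:
  L3←L0: walk · to L0
  L3←L7: walk L7→L5→L3 to L0
  L5←L3: walk · to L3
  L5←L7: walk L7→L5 to L3
  L9←L6: walk · to L6
  L9←L8: walk L8 to L6
  DF(L0)=∅
  DF(L1)=∅
  DF(L2)=∅
  DF(L3)={L3}
  DF(L4)=∅
  DF(L5)={L3,L5}
  DF(L6)=∅
  DF(L7)={L3,L5}
  DF(L8)={L9}
  DF(L9)=∅

φ for x: defs {L0,L2,L5,L6,L9}
  DF⁺ = {L3,L5}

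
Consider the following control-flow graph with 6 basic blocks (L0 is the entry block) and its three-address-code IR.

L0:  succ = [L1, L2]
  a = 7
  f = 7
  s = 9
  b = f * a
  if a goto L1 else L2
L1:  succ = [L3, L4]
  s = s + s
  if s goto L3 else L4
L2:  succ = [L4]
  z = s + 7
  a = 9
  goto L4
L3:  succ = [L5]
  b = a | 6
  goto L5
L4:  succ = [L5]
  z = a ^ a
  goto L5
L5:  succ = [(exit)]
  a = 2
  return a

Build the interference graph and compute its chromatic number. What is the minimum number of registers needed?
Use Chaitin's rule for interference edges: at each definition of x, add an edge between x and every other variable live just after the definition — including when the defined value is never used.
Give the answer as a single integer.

def/use:
  L0: {a,b,f,s} / ∅
  L1: {s} / {s}
  L2: {a,z} / {s}
  L3: {b} / {a}
  L4: {z} / {a}
  L5: {a} / ∅

Backward fixpoint:
  L0: in=∅ out={a,s}
  L1: in={a,s} out={a}
  L2: in={s} out={a}
  L3: in={a} out=∅
  L4: in={a} out=∅
  L5: in=∅ out=∅

Conflict graph:
  a — {b,f,s}
  b — {a,s}
  f — {a,s}
  s — {a,b,f}
  z — ∅

Registers:
  {a,b,s} pairwise interfere (3-clique) ⇒ χ ≥ 3
  assign a→c0 b→c2 f→c2 s→c1 z→c0 — no edge inside a register ⇒ χ ≤ 3
  χ = 3

Answer: 3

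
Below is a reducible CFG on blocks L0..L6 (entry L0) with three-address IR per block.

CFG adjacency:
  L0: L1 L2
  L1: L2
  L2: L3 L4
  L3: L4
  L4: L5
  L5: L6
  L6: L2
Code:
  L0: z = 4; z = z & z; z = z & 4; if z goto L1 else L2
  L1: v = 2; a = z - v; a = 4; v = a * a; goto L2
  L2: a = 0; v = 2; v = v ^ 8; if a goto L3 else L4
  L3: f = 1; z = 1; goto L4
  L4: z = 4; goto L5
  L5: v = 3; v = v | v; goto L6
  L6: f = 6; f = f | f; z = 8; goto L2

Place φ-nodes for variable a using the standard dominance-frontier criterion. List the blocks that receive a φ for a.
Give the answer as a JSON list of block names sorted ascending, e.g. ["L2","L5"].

idom tree: L1←L0 L2←L0 L3←L2 L4←L2 L5←L4 L6←L5
Dom at joins:
  L2: preds {L0,L1,L6}: {L0} ∩ {L0,L1} ∩ {L0,L2,L4,L5,L6} = {L0}; idom=L0
  L4: preds {L2,L3}: {L0,L2} ∩ {L0,L2,L3} = {L0,L2}; idom=L2

DF walk-up:
  L2←L0: walk · to L0
  L2←L1: walk L1 to L0
  L2←L6: walk L6→L5→L4→L2 to L0
  L4←L2: walk · to L2
  L4←L3: walk L3 to L2
  L0: DF=∅
  L1: DF={L2}
  L2: DF={L2}
  L3: DF={L4}
  L4: DF={L2}
  L5: DF={L2}
  L6: DF={L2}

φ for a: defs {L1,L2}
  DF⁺ = {L2}

Answer: ["L2"]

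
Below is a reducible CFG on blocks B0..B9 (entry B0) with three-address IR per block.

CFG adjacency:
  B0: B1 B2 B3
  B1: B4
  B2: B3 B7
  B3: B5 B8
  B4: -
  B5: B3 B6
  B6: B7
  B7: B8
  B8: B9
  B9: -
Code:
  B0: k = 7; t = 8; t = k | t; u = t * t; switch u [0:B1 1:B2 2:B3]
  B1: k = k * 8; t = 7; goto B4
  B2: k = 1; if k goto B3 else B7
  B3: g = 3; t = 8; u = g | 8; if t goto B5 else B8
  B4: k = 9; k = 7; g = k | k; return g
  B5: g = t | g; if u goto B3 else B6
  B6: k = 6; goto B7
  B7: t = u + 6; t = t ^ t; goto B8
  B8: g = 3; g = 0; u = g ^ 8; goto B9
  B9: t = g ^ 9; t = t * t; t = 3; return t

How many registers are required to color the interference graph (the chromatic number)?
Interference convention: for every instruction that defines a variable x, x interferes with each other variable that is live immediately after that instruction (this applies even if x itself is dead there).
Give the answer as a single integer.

Answer: 3

Analysis:
Block summaries:
  B0: def={k,t,u} ue=∅
  B1: def={k,t} ue={k}
  B2: def={k} ue=∅
  B3: def={g,t,u} ue=∅
  B4: def={g,k} ue=∅
  B5: def={g} ue={g,t,u}
  B6: def={k} ue=∅
  B7: def={t} ue={u}
  B8: def={g,u} ue=∅
  B9: def={t} ue={g}

Live sets:
  B0 li=∅ lo={k,u}
  B1 li={k} lo=∅
  B2 li={u} lo={u}
  B3 li=∅ lo={g,t,u}
  B4 li=∅ lo=∅
  B5 li={g,t,u} lo={u}
  B6 li={u} lo={u}
  B7 li={u} lo=∅
  B8 li=∅ lo={g}
  B9 li={g} lo=∅

Interference:
  g: {t,u}
  k: {t,u}
  t: {g,k,u}
  u: {g,k,t}

Colouring:
  lower bound: {g,t,u} mutually conflict ⇒ χ ≥ 3
  3-colouring: c0={t}  c1={u}  c2={g,k}
  χ = 3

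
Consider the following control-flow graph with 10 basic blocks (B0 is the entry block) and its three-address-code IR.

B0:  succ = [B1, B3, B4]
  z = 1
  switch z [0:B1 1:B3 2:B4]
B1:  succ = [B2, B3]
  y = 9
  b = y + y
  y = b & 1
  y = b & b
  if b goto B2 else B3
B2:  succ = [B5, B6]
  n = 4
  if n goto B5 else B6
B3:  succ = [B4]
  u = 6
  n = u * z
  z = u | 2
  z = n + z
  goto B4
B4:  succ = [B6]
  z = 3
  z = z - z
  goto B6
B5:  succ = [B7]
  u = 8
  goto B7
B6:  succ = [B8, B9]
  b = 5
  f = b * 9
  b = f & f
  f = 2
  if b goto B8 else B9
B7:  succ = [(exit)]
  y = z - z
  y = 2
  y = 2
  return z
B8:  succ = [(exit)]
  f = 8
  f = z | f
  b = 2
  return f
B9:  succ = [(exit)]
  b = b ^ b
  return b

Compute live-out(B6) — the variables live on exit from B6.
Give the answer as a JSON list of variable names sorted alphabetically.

Answer: ["b", "z"]

Working:
def/use:
  B0: {z} / ∅
  B1: {b,y} / ∅
  B2: {n} / ∅
  B3: {n,u,z} / {z}
  B4: {z} / ∅
  B5: {u} / ∅
  B6: {b,f} / ∅
  B7: {y} / {z}
  B8: {b,f} / {z}
  B9: {b} / {b}

Live sets:
  B0: in=∅ out={z}
  B1: in={z} out={z}
  B2: in={z} out={z}
  B3: in={z} out=∅
  B4: in=∅ out={z}
  B5: in={z} out={z}
  B6: in={z} out={b,z}
  B7: in={z} out=∅
  B8: in={z} out=∅
  B9: in={b} out=∅

live-out(B6) = ["b", "z"]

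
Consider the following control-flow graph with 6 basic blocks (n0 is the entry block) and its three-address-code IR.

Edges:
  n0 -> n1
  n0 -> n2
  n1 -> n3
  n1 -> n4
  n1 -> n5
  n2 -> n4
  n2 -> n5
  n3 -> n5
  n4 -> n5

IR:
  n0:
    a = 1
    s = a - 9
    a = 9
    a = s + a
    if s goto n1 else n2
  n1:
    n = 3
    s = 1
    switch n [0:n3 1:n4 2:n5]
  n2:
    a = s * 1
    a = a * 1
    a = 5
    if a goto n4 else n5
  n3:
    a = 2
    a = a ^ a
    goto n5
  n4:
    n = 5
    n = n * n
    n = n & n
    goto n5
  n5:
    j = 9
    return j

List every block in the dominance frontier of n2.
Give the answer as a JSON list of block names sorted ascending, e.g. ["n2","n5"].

idom tree: n1←n0 n2←n0 n3←n1 n4←n0 n5←n0
Join-block Dom:
  n4: preds {n1,n2}: {n0,n1} ∩ {n0,n2} = {n0}; idom=n0
  n5: preds {n1,n2,n3,n4}: {n0,n1} ∩ {n0,n2} ∩ {n0,n1,n3} ∩ {n0,n4} = {n0}; idom=n0

Frontier:
  n4←n1: walk n1 to n0
  n4←n2: walk n2 to n0
  n5←n1: walk n1 to n0
  n5←n2: walk n2 to n0
  n5←n3: walk n3→n1 to n0
  n5←n4: walk n4 to n0
  DF(n0)=∅
  DF(n1)={n4,n5}
  DF(n2)={n4,n5}
  DF(n3)={n5}
  DF(n4)={n5}
  DF(n5)=∅

DF(n2) = ["n4", "n5"]

Answer: ["n4", "n5"]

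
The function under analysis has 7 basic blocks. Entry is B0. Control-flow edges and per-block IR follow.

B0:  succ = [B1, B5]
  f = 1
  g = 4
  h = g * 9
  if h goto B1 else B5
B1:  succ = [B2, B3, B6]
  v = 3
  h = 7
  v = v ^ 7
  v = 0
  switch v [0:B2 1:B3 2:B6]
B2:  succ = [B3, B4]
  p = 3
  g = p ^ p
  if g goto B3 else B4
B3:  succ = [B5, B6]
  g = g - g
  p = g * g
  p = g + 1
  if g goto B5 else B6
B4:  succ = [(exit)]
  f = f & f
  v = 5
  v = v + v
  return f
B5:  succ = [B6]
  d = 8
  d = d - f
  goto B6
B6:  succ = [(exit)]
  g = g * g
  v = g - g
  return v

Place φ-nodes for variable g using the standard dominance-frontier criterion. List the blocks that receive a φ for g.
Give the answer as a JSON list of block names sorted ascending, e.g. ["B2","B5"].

idom tree: B1←B0 B2←B1 B3←B1 B4←B2 B5←B0 B6←B0
Join-block Dom:
  B3: preds {B1,B2}: {B0,B1} ∩ {B0,B1,B2} = {B0,B1}; idom=B1
  B5: preds {B0,B3}: {B0} ∩ {B0,B1,B3} = {B0}; idom=B0
  B6: preds {B1,B3,B5}: {B0,B1} ∩ {B0,B1,B3} ∩ {B0,B5} = {B0}; idom=B0

DF walk-up:
  B3←B1: walk · to B1
  B3←B2: walk B2 to B1
  B5←B0: walk · to B0
  B5←B3: walk B3→B1 to B0
  B6←B1: walk B1 to B0
  B6←B3: walk B3→B1 to B0
  B6←B5: walk B5 to B0
  B0 → ∅
  B1 → {B5,B6}
  B2 → {B3}
  B3 → {B5,B6}
  B4 → ∅
  B5 → {B6}
  B6 → ∅

φ for g: defs {B0,B2,B3,B6}
  DF⁺ = {B3,B5,B6}

Answer: ["B3", "B5", "B6"]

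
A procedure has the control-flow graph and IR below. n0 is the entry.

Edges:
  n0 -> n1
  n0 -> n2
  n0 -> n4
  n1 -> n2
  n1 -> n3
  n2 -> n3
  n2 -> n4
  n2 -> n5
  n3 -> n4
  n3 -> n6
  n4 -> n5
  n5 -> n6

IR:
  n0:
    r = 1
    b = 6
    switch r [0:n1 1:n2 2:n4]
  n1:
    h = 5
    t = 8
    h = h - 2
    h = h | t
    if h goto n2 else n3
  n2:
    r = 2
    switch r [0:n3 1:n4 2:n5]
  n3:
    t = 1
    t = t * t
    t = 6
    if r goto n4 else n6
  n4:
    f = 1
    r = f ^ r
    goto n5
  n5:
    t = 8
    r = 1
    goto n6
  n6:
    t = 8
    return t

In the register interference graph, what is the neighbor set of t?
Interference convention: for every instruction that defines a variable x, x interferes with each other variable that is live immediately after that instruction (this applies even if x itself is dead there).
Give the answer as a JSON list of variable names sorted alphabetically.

def/use:
  n0: {b,r} / ∅
  n1: {h,t} / ∅
  n2: {r} / ∅
  n3: {t} / {r}
  n4: {f,r} / {r}
  n5: {r,t} / ∅
  n6: {t} / ∅

Live sets:
  n0 li=∅ lo={r}
  n1 li={r} lo={r}
  n2 li=∅ lo={r}
  n3 li={r} lo={r}
  n4 li={r} lo=∅
  n5 li=∅ lo=∅
  n6 li=∅ lo=∅

Conflict graph:
  b — {r}
  f — {r}
  h — {r,t}
  r — {b,f,h,t}
  t — {h,r}

N(t) = ["h", "r"]

Answer: ["h", "r"]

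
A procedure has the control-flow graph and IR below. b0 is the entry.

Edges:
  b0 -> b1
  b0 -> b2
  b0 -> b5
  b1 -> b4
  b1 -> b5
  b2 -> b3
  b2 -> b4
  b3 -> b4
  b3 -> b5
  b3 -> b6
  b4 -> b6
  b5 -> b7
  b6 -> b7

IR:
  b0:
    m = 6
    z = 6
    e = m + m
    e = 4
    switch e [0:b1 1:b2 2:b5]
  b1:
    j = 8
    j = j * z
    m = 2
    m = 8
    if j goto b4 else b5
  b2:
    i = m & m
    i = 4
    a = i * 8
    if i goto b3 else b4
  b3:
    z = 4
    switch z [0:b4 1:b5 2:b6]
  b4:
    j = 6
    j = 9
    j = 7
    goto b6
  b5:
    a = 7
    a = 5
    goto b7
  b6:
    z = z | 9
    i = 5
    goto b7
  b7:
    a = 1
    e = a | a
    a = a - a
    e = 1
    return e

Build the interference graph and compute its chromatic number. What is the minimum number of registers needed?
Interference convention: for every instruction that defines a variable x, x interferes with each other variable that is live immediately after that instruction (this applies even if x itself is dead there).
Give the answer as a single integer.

Answer: 3

Derivation:
Block summaries:
  b0 def {e,m,z} use ∅
  b1 def {j,m} use {z}
  b2 def {a,i} use {m}
  b3 def {z} use ∅
  b4 def {j} use ∅
  b5 def {a} use ∅
  b6 def {i,z} use {z}
  b7 def {a,e} use ∅

Live sets:
  b0: in=∅ out={m,z}
  b1: in={z} out={z}
  b2: in={m,z} out={z}
  b3: in=∅ out={z}
  b4: in={z} out={z}
  b5: in=∅ out=∅
  b6: in={z} out=∅
  b7: in=∅ out=∅

Interference:
  a↔{e,i,z}
  e↔{a,m,z}
  i↔{a,z}
  j↔{m,z}
  m↔{e,j,z}
  z↔{a,e,i,j,m}

Registers:
  {a,e,z} pairwise interfere (3-clique) ⇒ χ ≥ 3
  assign a→r1 e→r2 i→r2 j→r2 m→r1 z→r0 — no edge inside a register ⇒ χ ≤ 3
  χ = 3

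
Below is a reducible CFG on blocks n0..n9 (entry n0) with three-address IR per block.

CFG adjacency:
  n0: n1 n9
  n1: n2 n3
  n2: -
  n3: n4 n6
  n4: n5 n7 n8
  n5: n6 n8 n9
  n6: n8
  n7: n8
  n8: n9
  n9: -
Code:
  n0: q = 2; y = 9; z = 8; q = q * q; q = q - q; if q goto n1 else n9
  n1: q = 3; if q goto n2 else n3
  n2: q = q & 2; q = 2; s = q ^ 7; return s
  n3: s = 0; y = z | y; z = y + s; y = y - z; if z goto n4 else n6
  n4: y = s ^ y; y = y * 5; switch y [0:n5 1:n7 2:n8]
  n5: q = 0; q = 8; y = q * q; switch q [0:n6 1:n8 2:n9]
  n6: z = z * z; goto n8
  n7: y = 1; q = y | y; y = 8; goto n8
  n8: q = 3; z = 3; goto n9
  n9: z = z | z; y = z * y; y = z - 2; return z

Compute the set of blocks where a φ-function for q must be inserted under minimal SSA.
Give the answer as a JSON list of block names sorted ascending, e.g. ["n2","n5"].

Answer: ["n6", "n8", "n9"]

Working:
idom tree: n1←n0 n2←n1 n3←n1 n4←n3 n5←n4 n6←n3 n7←n4 n8←n3 n9←n0
Dom at joins:
  n6: preds {n3,n5}: {n0,n1,n3} ∩ {n0,n1,n3,n4,n5} = {n0,n1,n3}; idom=n3
  n8: preds {n4,n5,n6,n7}: {n0,n1,n3,n4} ∩ {n0,n1,n3,n4,n5} ∩ {n0,n1,n3,n6} ∩ {n0,n1,n3,n4,n7} = {n0,n1,n3}; idom=n3
  n9: preds {n0,n5,n8}: {n0} ∩ {n0,n1,n3,n4,n5} ∩ {n0,n1,n3,n8} = {n0}; idom=n0

Frontier:
  n6←n3: walk · to n3
  n6←n5: walk n5→n4 to n3
  n8←n4: walk n4 to n3
  n8←n5: walk n5→n4 to n3
  n8←n6: walk n6 to n3
  n8←n7: walk n7→n4 to n3
  n9←n0: walk · to n0
  n9←n5: walk n5→n4→n3→n1 to n0
  n9←n8: walk n8→n3→n1 to n0
  DF(n0)=∅
  DF(n1)={n9}
  DF(n2)=∅
  DF(n3)={n9}
  DF(n4)={n6,n8,n9}
  DF(n5)={n6,n8,n9}
  DF(n6)={n8}
  DF(n7)={n8}
  DF(n8)={n9}
  DF(n9)=∅

φ for q: defs {n0,n1,n2,n5,n7,n8}
  DF⁺ = {n6,n8,n9}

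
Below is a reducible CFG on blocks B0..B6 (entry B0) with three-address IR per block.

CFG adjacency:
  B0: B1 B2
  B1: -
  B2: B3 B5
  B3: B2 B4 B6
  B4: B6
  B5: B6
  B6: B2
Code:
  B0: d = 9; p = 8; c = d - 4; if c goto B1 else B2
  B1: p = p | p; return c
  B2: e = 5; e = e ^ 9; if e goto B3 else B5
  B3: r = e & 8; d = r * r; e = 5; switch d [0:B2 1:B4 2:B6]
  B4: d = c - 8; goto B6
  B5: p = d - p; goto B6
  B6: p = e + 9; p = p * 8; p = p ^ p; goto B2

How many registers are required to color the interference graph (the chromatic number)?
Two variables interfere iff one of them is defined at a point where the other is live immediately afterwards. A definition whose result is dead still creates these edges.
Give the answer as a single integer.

Block summaries:
  B0 def {c,d,p} use ∅
  B1 def {p} use {c,p}
  B2 def {e} use ∅
  B3 def {d,e,r} use {e}
  B4 def {d} use {c}
  B5 def {p} use {d,p}
  B6 def {p} use {e}

Backward fixpoint:
  B0 li=∅ lo={c,d,p}
  B1 li={c,p} lo=∅
  B2 li={c,d,p} lo={c,d,e,p}
  B3 li={c,e,p} lo={c,d,e,p}
  B4 li={c,e} lo={c,d,e}
  B5 li={c,d,e,p} lo={c,d,e}
  B6 li={c,d,e} lo={c,d,p}

Interfere edges:
  c — {d,e,p,r}
  d — {c,e,p}
  e — {c,d,p}
  p — {c,d,e,r}
  r — {c,p}

Colouring:
  {c,d,e,p} pairwise interfere (4-clique) ⇒ χ ≥ 4
  4-colouring: c0={c}  c1={p}  c2={d,r}  c3={e}
  χ = 4

Answer: 4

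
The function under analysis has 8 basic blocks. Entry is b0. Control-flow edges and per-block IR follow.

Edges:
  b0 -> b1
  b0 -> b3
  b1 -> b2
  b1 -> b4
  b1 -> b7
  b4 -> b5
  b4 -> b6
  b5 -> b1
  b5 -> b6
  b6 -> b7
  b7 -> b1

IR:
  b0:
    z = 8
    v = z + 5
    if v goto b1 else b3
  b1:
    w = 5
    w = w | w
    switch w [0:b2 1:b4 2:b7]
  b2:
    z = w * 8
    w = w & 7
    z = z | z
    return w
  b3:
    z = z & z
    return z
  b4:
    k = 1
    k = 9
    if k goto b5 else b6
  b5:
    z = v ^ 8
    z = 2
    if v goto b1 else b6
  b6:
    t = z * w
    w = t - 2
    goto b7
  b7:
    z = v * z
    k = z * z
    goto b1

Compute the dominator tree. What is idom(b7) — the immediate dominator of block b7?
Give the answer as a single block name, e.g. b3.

Answer: b1

Working:
idom tree: b1←b0 b2←b1 b3←b0 b4←b1 b5←b4 b6←b4 b7←b1
Dom∩ at merges:
  b1: preds {b0,b5,b7}: {b0} ∩ {b0,b1,b4,b5} ∩ {b0,b1,b7} = {b0}; idom=b0
  b6: preds {b4,b5}: {b0,b1,b4} ∩ {b0,b1,b4,b5} = {b0,b1,b4}; idom=b4
  b7: preds {b1,b6}: {b0,b1} ∩ {b0,b1,b4,b6} = {b0,b1}; idom=b1

idom(b7) = b1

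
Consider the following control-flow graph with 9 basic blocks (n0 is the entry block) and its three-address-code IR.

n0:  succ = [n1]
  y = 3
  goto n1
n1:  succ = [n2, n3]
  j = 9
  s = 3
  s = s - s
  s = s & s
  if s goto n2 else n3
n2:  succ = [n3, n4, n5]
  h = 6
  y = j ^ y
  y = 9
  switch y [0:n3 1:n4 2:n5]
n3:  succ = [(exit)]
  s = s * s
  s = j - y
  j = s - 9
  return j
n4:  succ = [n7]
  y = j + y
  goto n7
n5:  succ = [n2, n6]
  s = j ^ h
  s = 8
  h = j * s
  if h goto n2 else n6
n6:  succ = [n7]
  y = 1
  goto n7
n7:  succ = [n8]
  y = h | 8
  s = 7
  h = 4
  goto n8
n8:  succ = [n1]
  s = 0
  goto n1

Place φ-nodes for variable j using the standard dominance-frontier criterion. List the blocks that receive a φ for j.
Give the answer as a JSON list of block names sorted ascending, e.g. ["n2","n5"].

Answer: ["n1"]

Working:
idom tree: n1←n0 n2←n1 n3←n1 n4←n2 n5←n2 n6←n5 n7←n2 n8←n7
Dom at joins:
  n1: preds {n0,n8}: {n0} ∩ {n0,n1,n2,n7,n8} = {n0}; idom=n0
  n2: preds {n1,n5}: {n0,n1} ∩ {n0,n1,n2,n5} = {n0,n1}; idom=n1
  n3: preds {n1,n2}: {n0,n1} ∩ {n0,n1,n2} = {n0,n1}; idom=n1
  n7: preds {n4,n6}: {n0,n1,n2,n4} ∩ {n0,n1,n2,n5,n6} = {n0,n1,n2}; idom=n2

DF walk-up:
  join n1 pred n0: · stop@n0
  join n1 pred n8: n8→n7→n2→n1 stop@n0
  join n2 pred n1: · stop@n1
  join n2 pred n5: n5→n2 stop@n1
  join n3 pred n1: · stop@n1
  join n3 pred n2: n2 stop@n1
  join n7 pred n4: n4 stop@n2
  join n7 pred n6: n6→n5 stop@n2
  n0: DF=∅
  n1: DF={n1}
  n2: DF={n1,n2,n3}
  n3: DF=∅
  n4: DF={n7}
  n5: DF={n2,n7}
  n6: DF={n7}
  n7: DF={n1}
  n8: DF={n1}

φ for j: defs {n1,n3}
  DF⁺ = {n1}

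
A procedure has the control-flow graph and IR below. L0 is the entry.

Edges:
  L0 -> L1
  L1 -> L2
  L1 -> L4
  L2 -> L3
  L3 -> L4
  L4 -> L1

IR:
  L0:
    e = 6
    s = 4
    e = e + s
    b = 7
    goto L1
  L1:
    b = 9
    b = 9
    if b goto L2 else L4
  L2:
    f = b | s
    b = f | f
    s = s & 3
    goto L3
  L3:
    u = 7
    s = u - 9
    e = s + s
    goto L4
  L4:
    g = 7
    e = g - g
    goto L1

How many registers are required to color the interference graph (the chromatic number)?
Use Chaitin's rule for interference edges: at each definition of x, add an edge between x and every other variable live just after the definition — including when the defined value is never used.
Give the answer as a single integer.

Per-block:
  L0 def {b,e,s} use ∅
  L1 def {b} use ∅
  L2 def {b,f,s} use {b,s}
  L3 def {e,s,u} use ∅
  L4 def {e,g} use ∅

Liveness:
  L0: in=∅ out={s}
  L1: in={s} out={b,s}
  L2: in={b,s} out=∅
  L3: in=∅ out={s}
  L4: in={s} out={s}

Conflict graph:
  b: {s}
  e: {s}
  f: {s}
  g: {s}
  s: {b,e,f,g}
  u: ∅

Registers:
  lower bound: {b,s} mutually conflict ⇒ χ ≥ 2
  assign b→r1 e→r1 f→r1 g→r1 s→r0 u→r0 — no edge inside a register ⇒ χ ≤ 2
  χ = 2

Answer: 2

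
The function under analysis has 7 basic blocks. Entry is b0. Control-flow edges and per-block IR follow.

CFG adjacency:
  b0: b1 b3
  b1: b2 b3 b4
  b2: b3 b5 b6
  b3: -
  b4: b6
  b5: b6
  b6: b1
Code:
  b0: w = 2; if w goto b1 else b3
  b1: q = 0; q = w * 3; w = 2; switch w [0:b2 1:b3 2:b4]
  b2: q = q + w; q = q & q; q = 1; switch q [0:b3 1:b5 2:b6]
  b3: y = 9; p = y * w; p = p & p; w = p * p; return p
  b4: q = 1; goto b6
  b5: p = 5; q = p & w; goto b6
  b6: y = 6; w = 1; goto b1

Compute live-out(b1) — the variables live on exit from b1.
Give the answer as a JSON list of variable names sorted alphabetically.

Answer: ["q", "w"]

Analysis:
def/use:
  b0: def={w} ue=∅
  b1: def={q,w} ue={w}
  b2: def={q} ue={q,w}
  b3: def={p,w,y} ue={w}
  b4: def={q} ue=∅
  b5: def={p,q} ue={w}
  b6: def={w,y} ue=∅

Backward fixpoint:
  b0: in=∅ out={w}
  b1: in={w} out={q,w}
  b2: in={q,w} out={w}
  b3: in={w} out=∅
  b4: in=∅ out=∅
  b5: in={w} out=∅
  b6: in=∅ out={w}

live-out(b1) = ["q", "w"]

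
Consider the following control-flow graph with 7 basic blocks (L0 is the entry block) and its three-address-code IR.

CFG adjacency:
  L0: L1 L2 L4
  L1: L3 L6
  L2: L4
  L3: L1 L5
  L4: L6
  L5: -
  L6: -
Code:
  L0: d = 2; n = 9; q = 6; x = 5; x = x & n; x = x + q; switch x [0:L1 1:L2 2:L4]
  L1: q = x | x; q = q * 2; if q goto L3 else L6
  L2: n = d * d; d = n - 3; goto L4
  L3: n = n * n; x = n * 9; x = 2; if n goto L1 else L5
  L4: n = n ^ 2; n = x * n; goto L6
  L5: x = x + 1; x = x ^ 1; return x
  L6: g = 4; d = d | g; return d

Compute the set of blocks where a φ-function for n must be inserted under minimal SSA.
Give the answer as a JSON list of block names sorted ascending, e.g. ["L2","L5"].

Answer: ["L1", "L4", "L6"]

Working:
idom tree: L1←L0 L2←L0 L3←L1 L4←L0 L5←L3 L6←L0
Dom at joins:
  L1: preds {L0,L3}: {L0} ∩ {L0,L1,L3} = {L0}; idom=L0
  L4: preds {L0,L2}: {L0} ∩ {L0,L2} = {L0}; idom=L0
  L6: preds {L1,L4}: {L0,L1} ∩ {L0,L4} = {L0}; idom=L0

DF walk-up:
  L1←L0: walk · to L0
  L1←L3: walk L3→L1 to L0
  L4←L0: walk · to L0
  L4←L2: walk L2 to L0
  L6←L1: walk L1 to L0
  L6←L4: walk L4 to L0
  L0: DF=∅
  L1: DF={L1,L6}
  L2: DF={L4}
  L3: DF={L1}
  L4: DF={L6}
  L5: DF=∅
  L6: DF=∅

φ for n: defs {L0,L2,L3,L4}
  DF⁺ = {L1,L4,L6}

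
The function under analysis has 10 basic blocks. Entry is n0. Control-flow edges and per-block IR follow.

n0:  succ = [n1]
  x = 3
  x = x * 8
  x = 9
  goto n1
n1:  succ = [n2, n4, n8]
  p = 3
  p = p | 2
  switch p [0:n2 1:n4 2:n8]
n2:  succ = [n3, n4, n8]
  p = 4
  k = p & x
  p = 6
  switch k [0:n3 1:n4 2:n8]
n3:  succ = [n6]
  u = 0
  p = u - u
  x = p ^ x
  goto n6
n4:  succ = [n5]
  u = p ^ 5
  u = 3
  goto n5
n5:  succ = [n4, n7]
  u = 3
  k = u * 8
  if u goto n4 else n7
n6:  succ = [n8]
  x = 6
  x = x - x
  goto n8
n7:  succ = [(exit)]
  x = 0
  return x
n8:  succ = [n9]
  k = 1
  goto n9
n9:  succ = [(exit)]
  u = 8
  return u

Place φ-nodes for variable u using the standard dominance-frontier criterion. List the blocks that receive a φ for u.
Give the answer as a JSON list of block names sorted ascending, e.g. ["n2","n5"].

idom tree: n1←n0 n2←n1 n3←n2 n4←n1 n5←n4 n6←n3 n7←n5 n8←n1 n9←n8
Dom at joins:
  n4: preds {n1,n2,n5}: {n0,n1} ∩ {n0,n1,n2} ∩ {n0,n1,n4,n5} = {n0,n1}; idom=n1
  n8: preds {n1,n2,n6}: {n0,n1} ∩ {n0,n1,n2} ∩ {n0,n1,n2,n3,n6} = {n0,n1}; idom=n1

DF derivation:
  join n4 pred n1: · stop@n1
  join n4 pred n2: n2 stop@n1
  join n4 pred n5: n5→n4 stop@n1
  join n8 pred n1: · stop@n1
  join n8 pred n2: n2 stop@n1
  join n8 pred n6: n6→n3→n2 stop@n1
  DF(n0)=∅
  DF(n1)=∅
  DF(n2)={n4,n8}
  DF(n3)={n8}
  DF(n4)={n4}
  DF(n5)={n4}
  DF(n6)={n8}
  DF(n7)=∅
  DF(n8)=∅
  DF(n9)=∅

φ for u: defs {n3,n4,n5,n9}
  DF⁺ = {n4,n8}

Answer: ["n4", "n8"]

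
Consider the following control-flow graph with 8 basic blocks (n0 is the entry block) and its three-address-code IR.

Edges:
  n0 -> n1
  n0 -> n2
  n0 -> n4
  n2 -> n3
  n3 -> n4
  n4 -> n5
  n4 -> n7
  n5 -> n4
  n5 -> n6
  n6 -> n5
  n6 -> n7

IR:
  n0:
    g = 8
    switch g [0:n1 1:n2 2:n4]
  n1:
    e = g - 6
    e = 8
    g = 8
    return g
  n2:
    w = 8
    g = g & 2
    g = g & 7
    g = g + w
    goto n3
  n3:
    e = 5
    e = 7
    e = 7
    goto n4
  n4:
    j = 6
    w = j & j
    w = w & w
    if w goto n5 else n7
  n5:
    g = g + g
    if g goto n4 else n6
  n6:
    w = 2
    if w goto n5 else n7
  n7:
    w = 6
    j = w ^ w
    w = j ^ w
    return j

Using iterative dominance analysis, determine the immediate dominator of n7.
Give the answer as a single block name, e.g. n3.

idom tree: n1←n0 n2←n0 n3←n2 n4←n0 n5←n4 n6←n5 n7←n4
Join-block Dom:
  n4: preds {n0,n3,n5}: {n0} ∩ {n0,n2,n3} ∩ {n0,n4,n5} = {n0}; idom=n0
  n5: preds {n4,n6}: {n0,n4} ∩ {n0,n4,n5,n6} = {n0,n4}; idom=n4
  n7: preds {n4,n6}: {n0,n4} ∩ {n0,n4,n5,n6} = {n0,n4}; idom=n4

idom(n7) = n4

Answer: n4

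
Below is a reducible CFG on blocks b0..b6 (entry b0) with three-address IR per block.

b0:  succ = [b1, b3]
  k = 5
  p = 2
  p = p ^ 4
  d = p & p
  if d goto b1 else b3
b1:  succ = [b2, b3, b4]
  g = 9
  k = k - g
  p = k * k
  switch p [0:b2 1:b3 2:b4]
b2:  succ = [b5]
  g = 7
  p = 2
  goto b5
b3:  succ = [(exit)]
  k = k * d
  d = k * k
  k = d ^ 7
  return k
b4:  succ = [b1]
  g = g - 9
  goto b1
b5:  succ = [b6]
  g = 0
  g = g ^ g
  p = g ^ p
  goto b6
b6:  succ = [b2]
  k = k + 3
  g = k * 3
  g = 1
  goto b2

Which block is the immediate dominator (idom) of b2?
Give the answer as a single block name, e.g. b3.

Answer: b1

Working:
idom tree: b1←b0 b2←b1 b3←b0 b4←b1 b5←b2 b6←b5
Dom at joins:
  b1: preds {b0,b4}: {b0} ∩ {b0,b1,b4} = {b0}; idom=b0
  b2: preds {b1,b6}: {b0,b1} ∩ {b0,b1,b2,b5,b6} = {b0,b1}; idom=b1
  b3: preds {b0,b1}: {b0} ∩ {b0,b1} = {b0}; idom=b0

idom(b2) = b1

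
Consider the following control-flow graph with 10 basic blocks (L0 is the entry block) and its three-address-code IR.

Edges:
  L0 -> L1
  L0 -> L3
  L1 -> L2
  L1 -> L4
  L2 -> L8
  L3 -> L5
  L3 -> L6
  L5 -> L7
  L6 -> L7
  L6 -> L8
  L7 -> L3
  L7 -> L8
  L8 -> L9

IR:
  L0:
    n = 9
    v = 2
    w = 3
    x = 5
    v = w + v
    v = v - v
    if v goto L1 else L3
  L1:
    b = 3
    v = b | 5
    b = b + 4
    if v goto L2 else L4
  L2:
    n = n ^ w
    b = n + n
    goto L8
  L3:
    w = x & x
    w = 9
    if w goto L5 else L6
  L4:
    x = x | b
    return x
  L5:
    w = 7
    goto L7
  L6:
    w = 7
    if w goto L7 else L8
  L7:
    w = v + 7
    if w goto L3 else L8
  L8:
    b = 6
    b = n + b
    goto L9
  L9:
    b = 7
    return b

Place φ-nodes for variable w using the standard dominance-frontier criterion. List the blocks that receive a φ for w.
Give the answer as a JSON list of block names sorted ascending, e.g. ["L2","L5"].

Answer: ["L3", "L7", "L8"]

Derivation:
idom tree: L1←L0 L2←L1 L3←L0 L4←L1 L5←L3 L6←L3 L7←L3 L8←L0 L9←L8
Dom∩ at merges:
  L3: preds {L0,L7}: {L0} ∩ {L0,L3,L7} = {L0}; idom=L0
  L7: preds {L5,L6}: {L0,L3,L5} ∩ {L0,L3,L6} = {L0,L3}; idom=L3
  L8: preds {L2,L6,L7}: {L0,L1,L2} ∩ {L0,L3,L6} ∩ {L0,L3,L7} = {L0}; idom=L0

DF walk-up:
  join L3 pred L0: · stop@L0
  join L3 pred L7: L7→L3 stop@L0
  join L7 pred L5: L5 stop@L3
  join L7 pred L6: L6 stop@L3
  join L8 pred L2: L2→L1 stop@L0
  join L8 pred L6: L6→L3 stop@L0
  join L8 pred L7: L7→L3 stop@L0
  DF(L0)=∅
  DF(L1)={L8}
  DF(L2)={L8}
  DF(L3)={L3,L8}
  DF(L4)=∅
  DF(L5)={L7}
  DF(L6)={L7,L8}
  DF(L7)={L3,L8}
  DF(L8)=∅
  DF(L9)=∅

φ for w: defs {L0,L3,L5,L6,L7}
  DF⁺ = {L3,L7,L8}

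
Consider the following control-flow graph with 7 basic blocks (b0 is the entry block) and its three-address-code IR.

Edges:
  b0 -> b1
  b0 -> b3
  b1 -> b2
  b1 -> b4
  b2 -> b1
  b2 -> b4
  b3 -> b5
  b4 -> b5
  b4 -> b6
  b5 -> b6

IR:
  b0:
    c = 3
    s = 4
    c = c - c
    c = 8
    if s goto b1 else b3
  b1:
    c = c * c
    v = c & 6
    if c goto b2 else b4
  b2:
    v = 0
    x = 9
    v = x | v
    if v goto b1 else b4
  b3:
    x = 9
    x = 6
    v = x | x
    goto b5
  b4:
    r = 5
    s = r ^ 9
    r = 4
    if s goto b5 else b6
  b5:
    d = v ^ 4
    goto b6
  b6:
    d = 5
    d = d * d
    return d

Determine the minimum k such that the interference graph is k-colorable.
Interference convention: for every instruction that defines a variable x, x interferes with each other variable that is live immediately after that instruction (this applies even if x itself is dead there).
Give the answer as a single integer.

Block summaries:
  b0: {c,s} / ∅
  b1: {c,v} / {c}
  b2: {v,x} / ∅
  b3: {v,x} / ∅
  b4: {r,s} / ∅
  b5: {d} / {v}
  b6: {d} / ∅

Backward fixpoint:
  b0: in=∅ out={c}
  b1: in={c} out={c,v}
  b2: in={c} out={c,v}
  b3: in=∅ out={v}
  b4: in={v} out={v}
  b5: in={v} out=∅
  b6: in=∅ out=∅

Interfere edges:
  c: {s,v,x}
  d: ∅
  r: {s,v}
  s: {c,r,v}
  v: {c,r,s,x}
  x: {c,v}

Colouring:
  lower bound: {c,s,v} mutually conflict ⇒ χ ≥ 3
  assign c→R1 d→R0 r→R1 s→R2 v→R0 x→R2 — no edge inside a register ⇒ χ ≤ 3
  χ = 3

Answer: 3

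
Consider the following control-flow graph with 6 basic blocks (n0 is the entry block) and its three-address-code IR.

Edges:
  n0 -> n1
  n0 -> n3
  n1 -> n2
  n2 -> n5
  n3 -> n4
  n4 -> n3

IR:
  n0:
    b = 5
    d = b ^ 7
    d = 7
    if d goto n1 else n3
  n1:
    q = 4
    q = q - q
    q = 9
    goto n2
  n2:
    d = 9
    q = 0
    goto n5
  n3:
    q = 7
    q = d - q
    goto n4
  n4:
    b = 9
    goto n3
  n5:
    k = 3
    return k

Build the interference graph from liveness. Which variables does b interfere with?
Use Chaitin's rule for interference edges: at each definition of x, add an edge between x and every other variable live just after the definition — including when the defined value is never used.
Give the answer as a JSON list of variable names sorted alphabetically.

Answer: ["d"]

Analysis:
Block summaries:
  n0: def={b,d} ue=∅
  n1: def={q} ue=∅
  n2: def={d,q} ue=∅
  n3: def={q} ue={d}
  n4: def={b} ue=∅
  n5: def={k} ue=∅

Liveness:
  n0: in=∅ out={d}
  n1: in=∅ out=∅
  n2: in=∅ out=∅
  n3: in={d} out={d}
  n4: in={d} out={d}
  n5: in=∅ out=∅

Interfere edges:
  b — {d}
  d — {b,q}
  k — ∅
  q — {d}

N(b) = ["d"]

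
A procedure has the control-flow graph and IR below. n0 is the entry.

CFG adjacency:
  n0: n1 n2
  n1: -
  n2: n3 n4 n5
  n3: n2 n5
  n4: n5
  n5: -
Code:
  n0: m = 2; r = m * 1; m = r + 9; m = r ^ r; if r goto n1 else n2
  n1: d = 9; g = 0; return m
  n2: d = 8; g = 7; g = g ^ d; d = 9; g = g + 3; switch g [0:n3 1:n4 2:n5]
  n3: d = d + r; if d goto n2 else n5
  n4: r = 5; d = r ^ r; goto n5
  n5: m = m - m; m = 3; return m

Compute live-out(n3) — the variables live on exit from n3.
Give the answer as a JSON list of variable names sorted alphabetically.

Answer: ["m", "r"]

Working:
Block summaries:
  n0: {m,r} / ∅
  n1: {d,g} / {m}
  n2: {d,g} / ∅
  n3: {d} / {d,r}
  n4: {d,r} / ∅
  n5: {m} / {m}

Backward fixpoint:
  n0 li=∅ lo={m,r}
  n1 li={m} lo=∅
  n2 li={m,r} lo={d,m,r}
  n3 li={d,m,r} lo={m,r}
  n4 li={m} lo={m}
  n5 li={m} lo=∅

live-out(n3) = ["m", "r"]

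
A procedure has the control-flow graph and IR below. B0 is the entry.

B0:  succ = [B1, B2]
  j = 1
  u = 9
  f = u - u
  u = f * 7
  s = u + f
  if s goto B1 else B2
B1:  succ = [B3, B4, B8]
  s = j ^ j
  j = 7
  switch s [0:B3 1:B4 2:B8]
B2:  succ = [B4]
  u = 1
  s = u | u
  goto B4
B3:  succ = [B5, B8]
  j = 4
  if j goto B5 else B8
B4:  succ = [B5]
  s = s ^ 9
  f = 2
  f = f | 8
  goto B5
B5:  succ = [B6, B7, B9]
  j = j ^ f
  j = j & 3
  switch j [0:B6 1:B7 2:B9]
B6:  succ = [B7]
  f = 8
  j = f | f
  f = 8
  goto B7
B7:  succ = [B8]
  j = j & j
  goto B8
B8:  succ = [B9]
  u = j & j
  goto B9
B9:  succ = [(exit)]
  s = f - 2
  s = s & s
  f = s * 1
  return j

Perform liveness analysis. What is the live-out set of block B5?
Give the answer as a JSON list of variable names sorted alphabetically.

Answer: ["f", "j"]

Analysis:
Block summaries:
  B0: def={f,j,s,u} ue=∅
  B1: def={j,s} ue={j}
  B2: def={s,u} ue=∅
  B3: def={j} ue=∅
  B4: def={f,s} ue={s}
  B5: def={j} ue={f,j}
  B6: def={f,j} ue=∅
  B7: def={j} ue={j}
  B8: def={u} ue={j}
  B9: def={f,s} ue={f,j}

Liveness:
  B0 li=∅ lo={f,j}
  B1 li={f,j} lo={f,j,s}
  B2 li={j} lo={j,s}
  B3 li={f} lo={f,j}
  B4 li={j,s} lo={f,j}
  B5 li={f,j} lo={f,j}
  B6 li=∅ lo={f,j}
  B7 li={f,j} lo={f,j}
  B8 li={f,j} lo={f,j}
  B9 li={f,j} lo=∅

live-out(B5) = ["f", "j"]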